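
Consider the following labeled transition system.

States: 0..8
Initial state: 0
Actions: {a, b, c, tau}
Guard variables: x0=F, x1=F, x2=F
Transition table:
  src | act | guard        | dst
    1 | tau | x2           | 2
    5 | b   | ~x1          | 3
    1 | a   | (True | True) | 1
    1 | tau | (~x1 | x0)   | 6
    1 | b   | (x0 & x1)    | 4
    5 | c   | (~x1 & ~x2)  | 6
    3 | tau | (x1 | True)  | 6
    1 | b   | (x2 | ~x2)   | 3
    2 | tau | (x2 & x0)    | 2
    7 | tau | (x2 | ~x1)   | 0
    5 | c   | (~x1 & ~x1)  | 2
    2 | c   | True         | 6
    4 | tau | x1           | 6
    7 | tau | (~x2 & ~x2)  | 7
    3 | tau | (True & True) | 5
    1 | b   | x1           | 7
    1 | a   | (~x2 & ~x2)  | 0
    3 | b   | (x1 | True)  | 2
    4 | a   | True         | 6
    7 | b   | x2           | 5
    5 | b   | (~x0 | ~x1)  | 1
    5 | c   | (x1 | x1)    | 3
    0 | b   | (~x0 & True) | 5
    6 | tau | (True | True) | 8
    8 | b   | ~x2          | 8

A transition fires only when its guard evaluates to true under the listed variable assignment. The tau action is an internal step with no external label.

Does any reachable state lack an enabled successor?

Answer: DEADLOCK-FREE

Analysis:
Reachable = {0,1,2,3,5,6,8}
  0: b→5  [deg 1]
  1: a→0  a→1  b→3  tau→6  [deg 4]
  2: c→6  [deg 1]
  3: b→2  tau→5  tau→6  [deg 3]
  5: b→1  b→3  c→2  c→6  [deg 4]
  6: tau→8  [deg 1]
  8: b→8  [deg 1]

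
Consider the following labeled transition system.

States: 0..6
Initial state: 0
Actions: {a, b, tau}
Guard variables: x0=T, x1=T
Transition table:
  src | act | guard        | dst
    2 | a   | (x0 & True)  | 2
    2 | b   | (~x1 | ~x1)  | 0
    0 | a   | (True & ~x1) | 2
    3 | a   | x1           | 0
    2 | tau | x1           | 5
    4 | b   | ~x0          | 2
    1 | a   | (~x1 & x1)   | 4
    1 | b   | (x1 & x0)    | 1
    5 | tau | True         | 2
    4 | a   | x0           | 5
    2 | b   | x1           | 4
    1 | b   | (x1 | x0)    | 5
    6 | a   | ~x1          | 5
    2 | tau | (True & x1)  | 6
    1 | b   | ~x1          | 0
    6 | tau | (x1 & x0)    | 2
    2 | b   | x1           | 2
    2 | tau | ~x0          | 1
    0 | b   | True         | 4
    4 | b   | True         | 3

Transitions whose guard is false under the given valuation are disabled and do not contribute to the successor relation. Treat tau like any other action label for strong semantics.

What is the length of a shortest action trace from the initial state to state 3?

BFS to 3:
  depth 0: {0}
  depth 1: {4}
  depth 2: {3,5}
3 enters at depth 2; path b·b

Answer: 2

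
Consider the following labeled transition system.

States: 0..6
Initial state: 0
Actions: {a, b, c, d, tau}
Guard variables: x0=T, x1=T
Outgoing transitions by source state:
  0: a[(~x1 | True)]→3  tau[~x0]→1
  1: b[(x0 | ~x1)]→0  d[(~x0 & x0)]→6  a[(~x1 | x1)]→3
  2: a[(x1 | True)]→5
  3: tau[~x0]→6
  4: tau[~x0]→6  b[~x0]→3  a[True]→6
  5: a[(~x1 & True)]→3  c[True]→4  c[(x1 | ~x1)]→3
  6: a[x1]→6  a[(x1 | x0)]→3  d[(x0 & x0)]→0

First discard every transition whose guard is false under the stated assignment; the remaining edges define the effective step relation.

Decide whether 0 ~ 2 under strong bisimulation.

Refine partition for ~:
  π0 = {{0,1,2,3,4,5,6}}
  π1 = {{0,2,4},{1},{3},{5},{6}}
  π2 = {{0},{1},{2},{3},{4},{5},{6}}
stable after 3 split(s): 7 block(s)
class of 0: {0}; class of 2: {2}

Answer: NOT BISIMILAR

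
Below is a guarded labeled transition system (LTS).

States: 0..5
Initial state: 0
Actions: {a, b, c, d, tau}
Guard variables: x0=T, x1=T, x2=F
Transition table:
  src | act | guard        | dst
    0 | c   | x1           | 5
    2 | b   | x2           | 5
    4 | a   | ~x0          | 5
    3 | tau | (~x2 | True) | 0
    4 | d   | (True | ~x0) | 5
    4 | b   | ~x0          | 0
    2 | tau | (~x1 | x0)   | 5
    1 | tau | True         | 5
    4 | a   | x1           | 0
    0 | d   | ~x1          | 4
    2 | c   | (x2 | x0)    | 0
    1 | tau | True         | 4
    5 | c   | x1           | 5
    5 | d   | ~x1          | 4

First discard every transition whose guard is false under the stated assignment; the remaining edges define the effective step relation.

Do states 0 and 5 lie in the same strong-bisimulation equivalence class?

Refine partition for ~:
  round 0: {{0,1,2,3,4,5}}
  round 1: {{0,5},{1,3},{2},{4}}
  round 2: {{0,5},{1},{2},{3},{4}}
stable after 3 split(s): 5 block(s)
[0]={0,5}  [5]={0,5}

Answer: BISIMILAR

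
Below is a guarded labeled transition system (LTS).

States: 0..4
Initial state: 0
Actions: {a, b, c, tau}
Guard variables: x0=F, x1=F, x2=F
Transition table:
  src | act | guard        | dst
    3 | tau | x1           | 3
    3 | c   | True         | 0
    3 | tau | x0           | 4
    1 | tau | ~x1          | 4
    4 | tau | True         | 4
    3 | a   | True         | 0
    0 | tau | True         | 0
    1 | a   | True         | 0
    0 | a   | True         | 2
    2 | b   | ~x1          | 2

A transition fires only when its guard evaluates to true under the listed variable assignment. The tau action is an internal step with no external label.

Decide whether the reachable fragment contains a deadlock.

R = {0,2}
  0: a→2  tau→0  [2 exit(s)]
  2: b→2  [1 exit(s)]

Answer: DEADLOCK-FREE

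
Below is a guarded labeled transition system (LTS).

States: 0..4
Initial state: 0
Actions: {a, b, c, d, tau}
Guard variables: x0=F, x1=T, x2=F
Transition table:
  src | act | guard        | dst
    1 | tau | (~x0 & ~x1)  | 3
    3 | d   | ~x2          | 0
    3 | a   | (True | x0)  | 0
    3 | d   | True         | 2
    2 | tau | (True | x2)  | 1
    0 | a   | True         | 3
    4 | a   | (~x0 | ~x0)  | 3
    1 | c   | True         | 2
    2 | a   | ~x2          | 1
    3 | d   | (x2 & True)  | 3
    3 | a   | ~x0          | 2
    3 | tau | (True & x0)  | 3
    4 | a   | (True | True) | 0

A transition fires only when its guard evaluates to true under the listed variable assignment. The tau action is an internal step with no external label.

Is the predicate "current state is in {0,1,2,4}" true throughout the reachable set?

Answer: INVARIANT VIOLATED at state 3

Trace:
Inv-set: {0,1,2,4}
Reachable = {0,1,2,3}
  0: ok
  1: ok
  2: ok
  3: outside
reach 3 via a — violates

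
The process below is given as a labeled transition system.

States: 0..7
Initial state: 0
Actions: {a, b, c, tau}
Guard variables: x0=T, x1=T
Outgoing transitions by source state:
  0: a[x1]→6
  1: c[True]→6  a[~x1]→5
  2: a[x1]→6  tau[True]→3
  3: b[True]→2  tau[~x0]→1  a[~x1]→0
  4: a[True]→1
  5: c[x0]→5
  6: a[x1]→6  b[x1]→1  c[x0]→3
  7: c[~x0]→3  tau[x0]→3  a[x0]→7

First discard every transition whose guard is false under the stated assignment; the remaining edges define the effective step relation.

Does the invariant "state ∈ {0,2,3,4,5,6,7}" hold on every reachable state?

Allowed set {0,2,3,4,5,6,7}
Reach set: {0,1,2,3,6}
  0: safe
  1: ✗ unsafe
  2: safe
  3: safe
  6: safe
counterexample path to 1: a·b

Answer: INVARIANT VIOLATED at state 1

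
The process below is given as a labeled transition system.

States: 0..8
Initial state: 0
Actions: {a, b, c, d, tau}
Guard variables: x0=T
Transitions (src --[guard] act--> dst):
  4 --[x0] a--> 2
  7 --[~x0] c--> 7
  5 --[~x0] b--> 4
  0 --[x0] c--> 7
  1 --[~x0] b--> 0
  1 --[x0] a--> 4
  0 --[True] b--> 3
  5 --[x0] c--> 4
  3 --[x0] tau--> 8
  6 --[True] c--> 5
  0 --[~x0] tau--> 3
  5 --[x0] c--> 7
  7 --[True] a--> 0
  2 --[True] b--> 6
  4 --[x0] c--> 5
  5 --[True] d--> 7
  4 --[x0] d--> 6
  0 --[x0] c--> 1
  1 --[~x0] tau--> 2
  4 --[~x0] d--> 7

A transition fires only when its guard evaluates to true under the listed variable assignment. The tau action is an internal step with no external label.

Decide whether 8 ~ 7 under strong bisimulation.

Answer: NOT BISIMILAR

Analysis:
Compute ~ classes (split until stable):
  π0 = {{0,1,2,3,4,5,6,7,8}}
  π1 = {{0},{1,7},{2},{3},{4},{5},{6},{8}}
  π2 = {{0},{1},{2},{3},{4},{5},{6},{7},{8}}
Fixed point at round 3; 9 class(es).
[8]={8}  [7]={7}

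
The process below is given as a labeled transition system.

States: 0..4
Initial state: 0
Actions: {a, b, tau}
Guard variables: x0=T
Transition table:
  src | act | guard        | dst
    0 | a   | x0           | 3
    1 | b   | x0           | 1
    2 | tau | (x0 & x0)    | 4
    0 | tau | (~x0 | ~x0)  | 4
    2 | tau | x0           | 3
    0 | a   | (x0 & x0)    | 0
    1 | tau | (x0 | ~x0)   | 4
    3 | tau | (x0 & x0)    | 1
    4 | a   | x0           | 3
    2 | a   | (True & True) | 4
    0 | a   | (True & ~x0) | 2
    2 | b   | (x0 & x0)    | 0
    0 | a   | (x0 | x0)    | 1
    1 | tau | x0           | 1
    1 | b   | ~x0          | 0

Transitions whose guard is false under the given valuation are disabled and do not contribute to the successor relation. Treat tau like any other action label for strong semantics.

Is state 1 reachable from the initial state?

Answer: REACHABLE

Working:
Guard filter leaves 12 enabled edge(s).
depth 0: {0}
depth 1: {1,3}  cumulative {0,1,3}
depth 2: {4}  cumulative {0,1,3,4}
Reach set: {0,1,3,4}
witness 1: a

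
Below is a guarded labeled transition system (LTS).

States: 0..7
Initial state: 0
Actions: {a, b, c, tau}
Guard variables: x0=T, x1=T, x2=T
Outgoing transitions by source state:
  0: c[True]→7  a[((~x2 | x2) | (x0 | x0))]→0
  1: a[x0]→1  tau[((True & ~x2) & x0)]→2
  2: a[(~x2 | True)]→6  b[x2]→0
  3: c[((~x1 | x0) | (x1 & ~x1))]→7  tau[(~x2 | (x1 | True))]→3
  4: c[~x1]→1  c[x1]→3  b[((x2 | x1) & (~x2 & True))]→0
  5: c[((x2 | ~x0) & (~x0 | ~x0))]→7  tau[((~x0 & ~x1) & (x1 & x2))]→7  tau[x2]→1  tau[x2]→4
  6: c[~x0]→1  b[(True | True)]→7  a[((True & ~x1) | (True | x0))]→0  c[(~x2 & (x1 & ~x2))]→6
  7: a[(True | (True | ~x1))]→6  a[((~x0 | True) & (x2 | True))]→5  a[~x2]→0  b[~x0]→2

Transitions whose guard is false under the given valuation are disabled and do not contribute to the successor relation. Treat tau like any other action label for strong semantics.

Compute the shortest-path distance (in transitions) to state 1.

Layered search for 1:
  L0 = {0}
  L1 = {7}
  L2 = {5,6}
  L3 = {1,4}
1 enters at depth 3; path c·a·tau

Answer: 3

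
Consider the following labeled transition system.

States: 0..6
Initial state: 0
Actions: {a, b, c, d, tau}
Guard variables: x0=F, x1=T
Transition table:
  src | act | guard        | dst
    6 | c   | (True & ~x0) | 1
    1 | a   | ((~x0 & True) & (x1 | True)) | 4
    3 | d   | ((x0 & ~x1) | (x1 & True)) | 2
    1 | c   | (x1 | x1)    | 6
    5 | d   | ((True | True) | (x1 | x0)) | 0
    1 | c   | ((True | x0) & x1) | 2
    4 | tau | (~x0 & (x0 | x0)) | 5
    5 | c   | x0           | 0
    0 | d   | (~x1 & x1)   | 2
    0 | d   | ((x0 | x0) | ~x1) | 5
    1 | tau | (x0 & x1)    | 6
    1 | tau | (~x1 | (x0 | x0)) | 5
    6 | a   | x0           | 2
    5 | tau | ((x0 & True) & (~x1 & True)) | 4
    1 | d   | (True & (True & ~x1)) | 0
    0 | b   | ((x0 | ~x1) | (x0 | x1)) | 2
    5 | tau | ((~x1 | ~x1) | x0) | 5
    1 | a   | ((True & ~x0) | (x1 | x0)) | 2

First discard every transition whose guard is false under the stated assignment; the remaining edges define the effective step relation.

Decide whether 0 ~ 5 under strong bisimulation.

Bisimulation quotient by refinement:
  round 0: {{0,1,2,3,4,5,6}}
  round 1: {{0},{1},{2,4},{3,5},{6}}
  round 2: {{0},{1},{2,4},{3},{5},{6}}
stable after 3 split(s): 6 block(s)
[0]={0}  [5]={5}

Answer: NOT BISIMILAR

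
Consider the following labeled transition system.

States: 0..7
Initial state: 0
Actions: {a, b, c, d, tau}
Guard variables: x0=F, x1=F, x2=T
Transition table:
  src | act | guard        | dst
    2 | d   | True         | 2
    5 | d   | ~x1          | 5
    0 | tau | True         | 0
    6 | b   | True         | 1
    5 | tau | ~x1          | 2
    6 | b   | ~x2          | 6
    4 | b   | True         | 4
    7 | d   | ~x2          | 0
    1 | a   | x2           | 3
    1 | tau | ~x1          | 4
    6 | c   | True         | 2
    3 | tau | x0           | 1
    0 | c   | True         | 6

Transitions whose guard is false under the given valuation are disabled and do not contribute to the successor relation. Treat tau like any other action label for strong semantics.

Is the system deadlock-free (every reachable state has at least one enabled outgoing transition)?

Reach set: {0,1,2,3,4,6}
  0: c→6  tau→0  [deg 2]
  1: a→3  tau→4  [deg 2]
  2: d→2  [deg 1]
  3: ∅  [deadlock]
  4: b→4  [deg 1]
  6: b→1  c→2  [deg 2]
trace reaching 3: c·b·a

Answer: DEADLOCK at state 3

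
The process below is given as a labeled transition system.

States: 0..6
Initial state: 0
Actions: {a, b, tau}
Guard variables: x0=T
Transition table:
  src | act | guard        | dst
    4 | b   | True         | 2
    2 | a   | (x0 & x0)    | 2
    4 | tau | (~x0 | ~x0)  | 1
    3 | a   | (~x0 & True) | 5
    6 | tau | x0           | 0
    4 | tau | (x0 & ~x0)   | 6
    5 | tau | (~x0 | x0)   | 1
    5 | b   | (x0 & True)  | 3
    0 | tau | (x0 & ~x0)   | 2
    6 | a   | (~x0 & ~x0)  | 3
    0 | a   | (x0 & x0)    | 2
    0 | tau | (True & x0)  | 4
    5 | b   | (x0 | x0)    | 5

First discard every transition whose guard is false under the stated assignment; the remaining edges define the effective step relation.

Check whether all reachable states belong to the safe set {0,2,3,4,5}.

Allowed set {0,2,3,4,5}
R = {0,2,4}
  0: ok
  2: ok
  4: ok

Answer: INVARIANT HOLDS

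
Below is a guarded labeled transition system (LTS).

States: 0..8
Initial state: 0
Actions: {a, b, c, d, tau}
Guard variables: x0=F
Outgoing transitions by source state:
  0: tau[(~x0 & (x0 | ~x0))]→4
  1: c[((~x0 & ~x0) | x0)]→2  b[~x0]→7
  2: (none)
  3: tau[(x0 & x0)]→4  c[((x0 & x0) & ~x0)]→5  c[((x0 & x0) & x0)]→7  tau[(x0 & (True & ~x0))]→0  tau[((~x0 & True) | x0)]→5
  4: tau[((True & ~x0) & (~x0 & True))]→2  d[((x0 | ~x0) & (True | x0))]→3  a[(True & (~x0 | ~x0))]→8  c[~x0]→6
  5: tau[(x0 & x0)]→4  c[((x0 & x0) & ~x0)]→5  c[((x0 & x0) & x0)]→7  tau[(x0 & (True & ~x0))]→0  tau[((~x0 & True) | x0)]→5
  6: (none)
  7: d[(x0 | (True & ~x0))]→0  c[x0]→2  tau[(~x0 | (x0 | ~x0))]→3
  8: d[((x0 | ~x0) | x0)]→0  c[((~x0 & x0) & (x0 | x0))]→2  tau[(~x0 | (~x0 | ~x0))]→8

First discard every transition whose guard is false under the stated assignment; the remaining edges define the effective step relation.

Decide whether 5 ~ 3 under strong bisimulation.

Compute ~ classes (split until stable):
  round 0: {{0,1,2,3,4,5,6,7,8}}
  round 1: {{0,3,5},{1},{2,6},{4},{7,8}}
  round 2: {{0},{1},{2,6},{3,5},{4},{7},{8}}
Fixed point at round 3; 7 class(es).
5∈{3,5}, 3∈{3,5}

Answer: BISIMILAR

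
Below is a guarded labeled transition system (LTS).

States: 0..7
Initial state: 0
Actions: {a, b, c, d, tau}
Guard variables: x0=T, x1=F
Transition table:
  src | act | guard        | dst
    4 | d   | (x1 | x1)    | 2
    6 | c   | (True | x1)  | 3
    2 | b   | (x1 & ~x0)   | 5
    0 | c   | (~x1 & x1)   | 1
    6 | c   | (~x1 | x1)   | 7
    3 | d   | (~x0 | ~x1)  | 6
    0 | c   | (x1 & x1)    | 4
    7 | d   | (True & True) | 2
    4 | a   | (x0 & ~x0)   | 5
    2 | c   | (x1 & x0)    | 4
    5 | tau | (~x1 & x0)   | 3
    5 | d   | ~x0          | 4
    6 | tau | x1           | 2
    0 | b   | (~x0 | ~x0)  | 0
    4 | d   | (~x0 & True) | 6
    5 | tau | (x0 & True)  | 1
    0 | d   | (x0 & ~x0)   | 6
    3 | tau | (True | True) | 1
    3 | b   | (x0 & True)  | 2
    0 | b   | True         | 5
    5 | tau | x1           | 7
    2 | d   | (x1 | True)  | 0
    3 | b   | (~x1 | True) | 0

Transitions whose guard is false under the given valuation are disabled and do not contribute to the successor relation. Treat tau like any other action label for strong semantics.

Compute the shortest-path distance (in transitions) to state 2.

Answer: 3

Analysis:
BFS to 2:
  Layer 0: {0}
  Layer 1: {5}
  Layer 2: {1,3}
  Layer 3: {2,6}
2 enters at depth 3; path b·tau·b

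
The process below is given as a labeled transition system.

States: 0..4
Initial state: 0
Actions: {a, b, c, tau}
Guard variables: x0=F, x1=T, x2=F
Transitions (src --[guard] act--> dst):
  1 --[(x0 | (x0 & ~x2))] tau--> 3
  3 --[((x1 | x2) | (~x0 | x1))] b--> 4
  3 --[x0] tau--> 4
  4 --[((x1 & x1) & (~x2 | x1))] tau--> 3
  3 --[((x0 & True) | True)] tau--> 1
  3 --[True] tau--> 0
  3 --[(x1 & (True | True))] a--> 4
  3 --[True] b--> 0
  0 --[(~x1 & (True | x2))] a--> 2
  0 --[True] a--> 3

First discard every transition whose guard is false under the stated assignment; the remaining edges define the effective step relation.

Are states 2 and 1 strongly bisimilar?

Compute ~ classes (split until stable):
  π0 = {{0,1,2,3,4}}
  π1 = {{0},{1,2},{3},{4}}
4 equivalence class(es) (converged in 2)
class of 2: {1,2}; class of 1: {1,2}

Answer: BISIMILAR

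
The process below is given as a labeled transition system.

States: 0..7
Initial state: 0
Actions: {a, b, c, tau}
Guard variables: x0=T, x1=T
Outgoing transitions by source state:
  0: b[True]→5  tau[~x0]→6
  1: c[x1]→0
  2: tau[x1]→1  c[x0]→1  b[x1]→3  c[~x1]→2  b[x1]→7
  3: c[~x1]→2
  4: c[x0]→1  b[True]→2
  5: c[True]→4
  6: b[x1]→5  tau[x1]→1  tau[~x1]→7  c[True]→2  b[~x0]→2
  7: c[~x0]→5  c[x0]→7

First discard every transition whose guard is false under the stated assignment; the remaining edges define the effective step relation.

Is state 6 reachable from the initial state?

Answer: UNREACHABLE

Working:
13 transition(s) survive guard evaluation.
Layer 0: {0}
Layer 1: {5}  now seen {0,5}
Layer 2: {4}  now seen {0,4,5}
Layer 3: {1,2}  now seen {0,1,2,4,5}
Layer 4: {3,7}  now seen {0,1,2,3,4,5,7}
R = {0,1,2,3,4,5,7}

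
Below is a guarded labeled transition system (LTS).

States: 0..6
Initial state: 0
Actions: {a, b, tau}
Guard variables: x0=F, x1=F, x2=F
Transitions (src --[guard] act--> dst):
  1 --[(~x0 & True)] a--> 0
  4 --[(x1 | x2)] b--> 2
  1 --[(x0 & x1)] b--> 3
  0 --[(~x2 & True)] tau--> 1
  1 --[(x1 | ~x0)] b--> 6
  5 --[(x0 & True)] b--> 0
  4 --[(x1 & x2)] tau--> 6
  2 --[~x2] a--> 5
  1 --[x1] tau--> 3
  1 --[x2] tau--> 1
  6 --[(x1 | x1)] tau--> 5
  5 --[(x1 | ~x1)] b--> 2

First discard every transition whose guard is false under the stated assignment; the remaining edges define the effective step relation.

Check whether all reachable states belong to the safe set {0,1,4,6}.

Answer: INVARIANT HOLDS

Trace:
Allowed set {0,1,4,6}
R = {0,1,6}
  0: ✓
  1: ✓
  6: ✓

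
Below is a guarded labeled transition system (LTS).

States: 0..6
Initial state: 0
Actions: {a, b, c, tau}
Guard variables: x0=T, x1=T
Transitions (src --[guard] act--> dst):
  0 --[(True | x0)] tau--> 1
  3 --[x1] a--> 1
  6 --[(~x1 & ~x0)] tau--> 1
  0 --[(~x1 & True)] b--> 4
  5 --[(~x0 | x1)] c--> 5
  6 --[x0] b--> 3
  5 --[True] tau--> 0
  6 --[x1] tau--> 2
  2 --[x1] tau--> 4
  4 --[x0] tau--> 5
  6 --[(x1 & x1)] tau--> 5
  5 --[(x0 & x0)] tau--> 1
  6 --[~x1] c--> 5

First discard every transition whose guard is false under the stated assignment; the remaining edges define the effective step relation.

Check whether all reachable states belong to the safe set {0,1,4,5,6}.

Safe = {0,1,4,5,6}
Reach set: {0,1}
  0: safe
  1: safe

Answer: INVARIANT HOLDS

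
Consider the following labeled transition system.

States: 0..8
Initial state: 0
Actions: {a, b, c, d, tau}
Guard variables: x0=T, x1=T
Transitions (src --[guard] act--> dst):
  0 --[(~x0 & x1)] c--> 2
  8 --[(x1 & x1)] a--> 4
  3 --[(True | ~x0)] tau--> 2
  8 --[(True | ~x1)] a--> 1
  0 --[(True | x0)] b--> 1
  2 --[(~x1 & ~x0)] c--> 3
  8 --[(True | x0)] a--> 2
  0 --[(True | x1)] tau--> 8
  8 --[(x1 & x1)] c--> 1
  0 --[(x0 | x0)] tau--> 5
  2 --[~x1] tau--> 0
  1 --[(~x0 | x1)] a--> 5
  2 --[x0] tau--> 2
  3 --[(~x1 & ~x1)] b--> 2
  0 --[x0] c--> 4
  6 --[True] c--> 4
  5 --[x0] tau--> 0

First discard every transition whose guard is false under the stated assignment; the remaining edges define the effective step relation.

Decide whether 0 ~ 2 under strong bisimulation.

Bisimulation quotient by refinement:
  round 0: {{0,1,2,3,4,5,6,7,8}}
  round 1: {{0},{1},{2,3,5},{4,7},{6},{8}}
  round 2: {{0},{1},{2,3},{4,7},{5},{6},{8}}
7 equivalence class(es) (converged in 3)
class of 0: {0}; class of 2: {2,3}

Answer: NOT BISIMILAR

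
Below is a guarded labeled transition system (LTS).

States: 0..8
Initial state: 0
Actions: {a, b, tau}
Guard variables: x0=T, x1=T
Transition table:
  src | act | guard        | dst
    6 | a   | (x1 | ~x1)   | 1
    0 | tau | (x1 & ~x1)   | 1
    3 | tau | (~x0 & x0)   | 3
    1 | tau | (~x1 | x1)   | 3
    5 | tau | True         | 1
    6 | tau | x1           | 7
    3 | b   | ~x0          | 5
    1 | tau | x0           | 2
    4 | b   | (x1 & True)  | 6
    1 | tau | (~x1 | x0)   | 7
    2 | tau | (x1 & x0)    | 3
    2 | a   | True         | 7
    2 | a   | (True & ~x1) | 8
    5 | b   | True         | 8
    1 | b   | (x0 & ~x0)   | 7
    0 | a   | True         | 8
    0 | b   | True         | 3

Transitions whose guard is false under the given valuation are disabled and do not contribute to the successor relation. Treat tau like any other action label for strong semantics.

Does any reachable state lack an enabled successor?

Reach set: {0,3,8}
  0: a→8  b→3  [2 exit(s)]
  3: ∅  [no exit]
  8: ∅  [no exit]
trace reaching 3: b

Answer: DEADLOCK at state 3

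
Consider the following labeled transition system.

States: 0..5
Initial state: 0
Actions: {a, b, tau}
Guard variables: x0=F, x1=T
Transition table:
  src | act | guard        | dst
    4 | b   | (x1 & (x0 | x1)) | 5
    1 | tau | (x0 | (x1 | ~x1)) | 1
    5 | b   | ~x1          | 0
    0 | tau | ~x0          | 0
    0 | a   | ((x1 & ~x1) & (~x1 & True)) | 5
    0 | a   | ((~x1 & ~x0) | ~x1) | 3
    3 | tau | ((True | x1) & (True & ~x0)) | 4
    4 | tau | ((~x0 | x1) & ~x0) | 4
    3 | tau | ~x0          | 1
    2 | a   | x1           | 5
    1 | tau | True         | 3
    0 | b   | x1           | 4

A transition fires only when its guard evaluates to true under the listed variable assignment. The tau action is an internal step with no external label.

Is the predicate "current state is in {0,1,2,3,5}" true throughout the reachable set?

Allowed set {0,1,2,3,5}
R = {0,4,5}
  0: ok
  4: ✗ unsafe
  5: ok
counterexample path to 4: b

Answer: INVARIANT VIOLATED at state 4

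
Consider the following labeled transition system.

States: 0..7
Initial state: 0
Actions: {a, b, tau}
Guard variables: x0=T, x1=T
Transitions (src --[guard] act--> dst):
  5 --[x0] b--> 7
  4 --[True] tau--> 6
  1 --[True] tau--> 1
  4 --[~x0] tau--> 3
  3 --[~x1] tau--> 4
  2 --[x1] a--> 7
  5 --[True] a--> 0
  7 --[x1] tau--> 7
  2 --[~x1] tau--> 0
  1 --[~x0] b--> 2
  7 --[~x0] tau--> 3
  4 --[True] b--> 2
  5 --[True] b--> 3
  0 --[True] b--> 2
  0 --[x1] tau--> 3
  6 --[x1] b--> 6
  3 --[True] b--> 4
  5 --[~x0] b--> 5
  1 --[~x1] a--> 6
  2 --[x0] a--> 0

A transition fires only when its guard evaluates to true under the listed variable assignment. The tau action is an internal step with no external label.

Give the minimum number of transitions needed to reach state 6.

BFS to 6:
  Layer 0: {0}
  Layer 1: {2,3}
  Layer 2: {4,7}
  Layer 3: {6}
6 enters at depth 3; path tau·b·tau

Answer: 3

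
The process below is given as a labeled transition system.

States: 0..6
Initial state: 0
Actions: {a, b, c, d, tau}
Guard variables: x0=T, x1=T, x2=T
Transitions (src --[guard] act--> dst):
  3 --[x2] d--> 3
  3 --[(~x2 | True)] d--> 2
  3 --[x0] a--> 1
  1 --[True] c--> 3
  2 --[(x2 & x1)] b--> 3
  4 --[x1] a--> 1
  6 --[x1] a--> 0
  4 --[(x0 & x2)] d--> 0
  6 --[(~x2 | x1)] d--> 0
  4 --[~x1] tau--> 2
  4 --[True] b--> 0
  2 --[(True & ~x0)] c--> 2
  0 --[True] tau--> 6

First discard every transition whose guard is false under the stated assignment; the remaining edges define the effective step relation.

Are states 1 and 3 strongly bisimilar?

Compute ~ classes (split until stable):
  π0 = {{0,1,2,3,4,5,6}}
  π1 = {{0},{1},{2},{3,6},{4},{5}}
  π2 = {{0},{1},{2},{3},{4},{5},{6}}
7 equivalence class(es) (converged in 3)
[1]={1}  [3]={3}

Answer: NOT BISIMILAR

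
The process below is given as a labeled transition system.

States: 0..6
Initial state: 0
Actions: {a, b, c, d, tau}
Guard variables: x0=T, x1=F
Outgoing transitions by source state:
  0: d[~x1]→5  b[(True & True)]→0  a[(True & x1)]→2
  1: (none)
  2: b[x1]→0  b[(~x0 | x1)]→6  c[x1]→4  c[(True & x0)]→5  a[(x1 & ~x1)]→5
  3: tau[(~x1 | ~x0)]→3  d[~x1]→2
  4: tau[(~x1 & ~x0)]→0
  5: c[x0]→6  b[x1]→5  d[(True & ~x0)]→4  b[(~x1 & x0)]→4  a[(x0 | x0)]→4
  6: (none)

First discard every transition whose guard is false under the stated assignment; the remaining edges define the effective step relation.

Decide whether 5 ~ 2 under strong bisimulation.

Compute ~ classes (split until stable):
  π0 = {{0,1,2,3,4,5,6}}
  π1 = {{0},{1,4,6},{2},{3},{5}}
5 equivalence class(es) (converged in 2)
5∈{5}, 2∈{2}

Answer: NOT BISIMILAR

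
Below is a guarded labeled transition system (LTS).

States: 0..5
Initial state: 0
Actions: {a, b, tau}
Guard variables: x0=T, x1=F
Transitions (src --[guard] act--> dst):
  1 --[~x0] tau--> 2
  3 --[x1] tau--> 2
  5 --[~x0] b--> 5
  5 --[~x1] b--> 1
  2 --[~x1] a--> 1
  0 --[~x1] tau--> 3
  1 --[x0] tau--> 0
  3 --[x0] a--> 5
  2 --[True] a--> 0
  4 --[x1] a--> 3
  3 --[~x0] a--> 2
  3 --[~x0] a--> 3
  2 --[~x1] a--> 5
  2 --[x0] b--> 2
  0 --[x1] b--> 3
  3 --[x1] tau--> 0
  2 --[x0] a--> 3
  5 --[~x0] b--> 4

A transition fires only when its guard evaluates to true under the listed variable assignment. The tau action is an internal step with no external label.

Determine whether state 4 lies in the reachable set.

9 transition(s) survive guard evaluation.
L0 = {0}
L1 = {3}  cumulative {0,3}
L2 = {5}  cumulative {0,3,5}
L3 = {1}  cumulative {0,1,3,5}
R = {0,1,3,5}

Answer: UNREACHABLE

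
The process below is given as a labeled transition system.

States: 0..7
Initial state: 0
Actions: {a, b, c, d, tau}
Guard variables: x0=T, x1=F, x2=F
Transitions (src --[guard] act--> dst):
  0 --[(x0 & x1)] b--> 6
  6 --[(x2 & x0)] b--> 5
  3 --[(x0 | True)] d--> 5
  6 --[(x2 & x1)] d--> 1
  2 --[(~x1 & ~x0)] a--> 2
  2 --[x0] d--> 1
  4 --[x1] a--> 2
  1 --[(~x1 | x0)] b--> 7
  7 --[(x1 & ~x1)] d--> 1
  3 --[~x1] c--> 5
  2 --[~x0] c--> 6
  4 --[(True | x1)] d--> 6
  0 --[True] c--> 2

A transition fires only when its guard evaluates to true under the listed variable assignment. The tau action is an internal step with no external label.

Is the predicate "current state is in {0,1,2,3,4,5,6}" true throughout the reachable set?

Answer: INVARIANT VIOLATED at state 7

Trace:
Allowed set {0,1,2,3,4,5,6}
Reachable = {0,1,2,7}
  0: safe
  1: safe
  2: safe
  7: outside
reach 7 via c·d·b — violates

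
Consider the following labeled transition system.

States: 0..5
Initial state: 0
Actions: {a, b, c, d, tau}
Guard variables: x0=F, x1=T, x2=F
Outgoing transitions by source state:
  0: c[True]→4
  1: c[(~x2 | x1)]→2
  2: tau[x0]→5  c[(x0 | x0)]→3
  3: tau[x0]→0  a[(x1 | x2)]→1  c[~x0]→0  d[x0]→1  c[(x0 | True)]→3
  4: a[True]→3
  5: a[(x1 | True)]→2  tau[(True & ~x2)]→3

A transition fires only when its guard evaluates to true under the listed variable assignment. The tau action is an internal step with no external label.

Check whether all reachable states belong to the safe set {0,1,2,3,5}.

Answer: INVARIANT VIOLATED at state 4

Trace:
Safe = {0,1,2,3,5}
Reachable = {0,1,2,3,4}
  0: ok
  1: ok
  2: ok
  3: ok
  4: VIOLATES
counterexample path to 4: c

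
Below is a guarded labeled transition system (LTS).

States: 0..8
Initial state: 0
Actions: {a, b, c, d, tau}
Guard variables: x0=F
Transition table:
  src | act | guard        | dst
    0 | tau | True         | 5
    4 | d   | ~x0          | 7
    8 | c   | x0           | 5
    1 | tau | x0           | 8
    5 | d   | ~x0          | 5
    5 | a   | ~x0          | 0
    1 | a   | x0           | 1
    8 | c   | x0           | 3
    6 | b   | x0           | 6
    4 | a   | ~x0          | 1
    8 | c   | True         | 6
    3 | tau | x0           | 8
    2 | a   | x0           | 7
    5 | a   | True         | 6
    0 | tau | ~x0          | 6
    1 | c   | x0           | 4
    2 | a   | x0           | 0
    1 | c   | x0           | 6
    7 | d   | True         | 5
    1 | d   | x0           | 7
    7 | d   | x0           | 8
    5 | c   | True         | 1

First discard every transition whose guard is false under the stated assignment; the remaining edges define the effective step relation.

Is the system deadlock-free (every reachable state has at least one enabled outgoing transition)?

R = {0,1,5,6}
  0: tau→5  tau→6  [2 out]
  1: ∅  [no exit]
  5: a→0  a→6  c→1  d→5  [4 out]
  6: ∅  [no exit]
Path to 1: tau·c

Answer: DEADLOCK at state 1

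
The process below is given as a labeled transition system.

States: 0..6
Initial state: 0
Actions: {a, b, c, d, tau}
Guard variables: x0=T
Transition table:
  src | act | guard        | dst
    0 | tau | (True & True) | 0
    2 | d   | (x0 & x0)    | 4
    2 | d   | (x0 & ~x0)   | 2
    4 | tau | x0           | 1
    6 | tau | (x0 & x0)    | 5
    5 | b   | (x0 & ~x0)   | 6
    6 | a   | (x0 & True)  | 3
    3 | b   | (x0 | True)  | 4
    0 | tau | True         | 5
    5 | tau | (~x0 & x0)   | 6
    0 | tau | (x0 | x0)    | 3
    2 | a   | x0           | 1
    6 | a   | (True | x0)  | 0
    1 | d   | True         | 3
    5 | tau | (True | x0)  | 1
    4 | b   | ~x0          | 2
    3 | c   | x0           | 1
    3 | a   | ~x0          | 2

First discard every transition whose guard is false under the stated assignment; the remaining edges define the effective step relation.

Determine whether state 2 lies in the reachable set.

After dropping false guards: 13 live edges.
L0 = {0}
L1 = {3,5}  now seen {0,3,5}
L2 = {1,4}  now seen {0,1,3,4,5}
Reachable = {0,1,3,4,5}

Answer: UNREACHABLE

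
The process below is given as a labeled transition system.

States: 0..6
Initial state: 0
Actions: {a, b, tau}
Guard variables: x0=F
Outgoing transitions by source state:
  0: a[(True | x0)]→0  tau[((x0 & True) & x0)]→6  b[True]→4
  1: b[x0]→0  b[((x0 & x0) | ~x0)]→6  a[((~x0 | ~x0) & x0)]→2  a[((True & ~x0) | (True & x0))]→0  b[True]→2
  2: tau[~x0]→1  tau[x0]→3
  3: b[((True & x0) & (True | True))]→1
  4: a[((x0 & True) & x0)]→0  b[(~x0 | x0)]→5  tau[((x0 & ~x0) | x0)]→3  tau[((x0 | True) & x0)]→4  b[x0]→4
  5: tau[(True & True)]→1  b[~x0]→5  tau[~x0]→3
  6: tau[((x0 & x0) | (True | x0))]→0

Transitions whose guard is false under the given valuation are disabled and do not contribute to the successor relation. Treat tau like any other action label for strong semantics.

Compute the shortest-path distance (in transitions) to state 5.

Breadth-first toward 5:
  L0 = {0}
  L1 = {4}
  L2 = {5}
first hit 5 at d=2 via b·b

Answer: 2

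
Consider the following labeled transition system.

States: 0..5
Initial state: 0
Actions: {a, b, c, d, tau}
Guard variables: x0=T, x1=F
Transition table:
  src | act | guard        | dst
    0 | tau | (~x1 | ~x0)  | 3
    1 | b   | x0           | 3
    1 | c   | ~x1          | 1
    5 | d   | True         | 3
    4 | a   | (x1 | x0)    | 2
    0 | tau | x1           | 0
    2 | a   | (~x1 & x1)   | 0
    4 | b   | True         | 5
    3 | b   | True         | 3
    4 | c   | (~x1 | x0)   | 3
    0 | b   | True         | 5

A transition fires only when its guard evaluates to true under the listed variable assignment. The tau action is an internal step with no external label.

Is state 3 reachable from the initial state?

Answer: REACHABLE

Working:
Guard filter leaves 9 enabled edge(s).
Layer 0: {0}
Layer 1: {3,5}  now seen {0,3,5}
Reachable = {0,3,5}
witness 3: tau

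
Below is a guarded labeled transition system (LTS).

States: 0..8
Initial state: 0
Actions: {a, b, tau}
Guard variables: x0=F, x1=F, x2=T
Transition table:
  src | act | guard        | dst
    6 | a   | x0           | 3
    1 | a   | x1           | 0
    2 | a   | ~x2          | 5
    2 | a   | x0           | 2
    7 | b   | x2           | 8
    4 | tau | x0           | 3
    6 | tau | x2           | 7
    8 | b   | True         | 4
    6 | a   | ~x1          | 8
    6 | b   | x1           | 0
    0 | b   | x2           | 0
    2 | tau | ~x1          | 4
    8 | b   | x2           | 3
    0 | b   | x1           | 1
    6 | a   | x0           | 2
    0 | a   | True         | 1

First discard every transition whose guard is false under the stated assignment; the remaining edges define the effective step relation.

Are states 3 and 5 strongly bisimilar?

Answer: BISIMILAR

Trace:
Bisimulation quotient by refinement:
  P[0] = {{0,1,2,3,4,5,6,7,8}}
  P[1] = {{0},{1,3,4,5},{2},{6},{7,8}}
  P[2] = {{0},{1,3,4,5},{2},{6},{7},{8}}
Fixed point at round 3; 6 class(es).
[3]={1,3,4,5}  [5]={1,3,4,5}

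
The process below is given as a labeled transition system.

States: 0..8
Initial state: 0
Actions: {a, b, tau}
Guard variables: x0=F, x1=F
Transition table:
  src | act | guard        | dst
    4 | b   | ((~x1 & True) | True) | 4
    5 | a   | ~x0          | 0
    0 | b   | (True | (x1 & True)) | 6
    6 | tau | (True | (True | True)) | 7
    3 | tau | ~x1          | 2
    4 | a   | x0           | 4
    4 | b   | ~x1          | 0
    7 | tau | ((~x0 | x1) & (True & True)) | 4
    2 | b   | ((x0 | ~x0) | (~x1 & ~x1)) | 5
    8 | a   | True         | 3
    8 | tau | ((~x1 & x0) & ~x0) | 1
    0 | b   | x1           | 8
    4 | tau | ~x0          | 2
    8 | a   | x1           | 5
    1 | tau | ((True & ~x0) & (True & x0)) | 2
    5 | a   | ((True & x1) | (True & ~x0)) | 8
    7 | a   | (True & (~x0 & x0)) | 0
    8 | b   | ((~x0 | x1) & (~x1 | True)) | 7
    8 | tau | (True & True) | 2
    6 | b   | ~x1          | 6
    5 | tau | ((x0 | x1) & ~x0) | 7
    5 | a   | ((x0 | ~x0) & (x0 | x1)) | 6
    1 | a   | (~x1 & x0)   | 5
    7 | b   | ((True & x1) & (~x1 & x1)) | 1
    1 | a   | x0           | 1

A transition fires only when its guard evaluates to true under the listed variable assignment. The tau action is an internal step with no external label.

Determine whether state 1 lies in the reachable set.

14 transition(s) survive guard evaluation.
depth 0: {0}
depth 1: {6}  cumulative {0,6}
depth 2: {7}  cumulative {0,6,7}
depth 3: {4}  cumulative {0,4,6,7}
depth 4: {2}  cumulative {0,2,4,6,7}
depth 5: {5}  cumulative {0,2,4,5,6,7}
depth 6: {8}  cumulative {0,2,4,5,6,7,8}
depth 7: {3}  cumulative {0,2,3,4,5,6,7,8}
R = {0,2,3,4,5,6,7,8}

Answer: UNREACHABLE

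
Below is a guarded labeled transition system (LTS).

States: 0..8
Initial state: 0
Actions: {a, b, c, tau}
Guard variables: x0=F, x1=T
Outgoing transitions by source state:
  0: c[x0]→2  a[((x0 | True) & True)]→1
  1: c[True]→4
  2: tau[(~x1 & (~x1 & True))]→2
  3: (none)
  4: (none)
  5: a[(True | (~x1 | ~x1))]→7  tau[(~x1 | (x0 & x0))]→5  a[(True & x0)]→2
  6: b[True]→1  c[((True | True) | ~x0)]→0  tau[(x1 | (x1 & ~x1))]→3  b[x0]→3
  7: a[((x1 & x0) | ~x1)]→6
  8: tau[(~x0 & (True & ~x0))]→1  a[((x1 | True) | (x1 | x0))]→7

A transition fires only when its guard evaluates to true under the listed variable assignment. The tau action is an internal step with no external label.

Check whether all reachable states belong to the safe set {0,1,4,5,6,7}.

Answer: INVARIANT HOLDS

Analysis:
Allowed set {0,1,4,5,6,7}
Reachable = {0,1,4}
  0: ✓
  1: ✓
  4: ✓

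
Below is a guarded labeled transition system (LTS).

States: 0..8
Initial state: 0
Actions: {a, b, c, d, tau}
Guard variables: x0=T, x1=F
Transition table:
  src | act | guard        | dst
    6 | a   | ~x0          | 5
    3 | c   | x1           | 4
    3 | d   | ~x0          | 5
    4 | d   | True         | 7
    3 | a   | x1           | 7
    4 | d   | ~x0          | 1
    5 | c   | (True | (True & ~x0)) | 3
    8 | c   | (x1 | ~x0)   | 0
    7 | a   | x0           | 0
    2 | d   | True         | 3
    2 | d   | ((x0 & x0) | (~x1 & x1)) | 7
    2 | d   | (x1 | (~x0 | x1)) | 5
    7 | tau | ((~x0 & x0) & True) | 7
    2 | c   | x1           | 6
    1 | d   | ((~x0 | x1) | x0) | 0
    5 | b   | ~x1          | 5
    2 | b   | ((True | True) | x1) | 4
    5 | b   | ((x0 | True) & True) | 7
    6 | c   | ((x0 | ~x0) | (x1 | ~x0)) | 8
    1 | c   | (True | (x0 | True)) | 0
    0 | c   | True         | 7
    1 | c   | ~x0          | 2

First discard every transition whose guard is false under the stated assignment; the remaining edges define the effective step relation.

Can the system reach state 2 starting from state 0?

After dropping false guards: 12 live edges.
depth 0: {0}
depth 1: {7}  now seen {0,7}
R = {0,7}

Answer: UNREACHABLE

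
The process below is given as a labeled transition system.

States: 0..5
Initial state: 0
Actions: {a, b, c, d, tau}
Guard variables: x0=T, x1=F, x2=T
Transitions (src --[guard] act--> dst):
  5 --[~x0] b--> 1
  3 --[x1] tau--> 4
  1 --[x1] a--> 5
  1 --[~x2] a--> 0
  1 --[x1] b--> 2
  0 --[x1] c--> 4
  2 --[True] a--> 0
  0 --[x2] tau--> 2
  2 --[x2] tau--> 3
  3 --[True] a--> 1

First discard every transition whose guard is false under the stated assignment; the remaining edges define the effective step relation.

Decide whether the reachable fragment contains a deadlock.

Reach set: {0,1,2,3}
  0: tau→2  [deg 1]
  1: ∅  [no exit]
  2: a→0  tau→3  [deg 2]
  3: a→1  [deg 1]
witness 1: tau·tau·a

Answer: DEADLOCK at state 1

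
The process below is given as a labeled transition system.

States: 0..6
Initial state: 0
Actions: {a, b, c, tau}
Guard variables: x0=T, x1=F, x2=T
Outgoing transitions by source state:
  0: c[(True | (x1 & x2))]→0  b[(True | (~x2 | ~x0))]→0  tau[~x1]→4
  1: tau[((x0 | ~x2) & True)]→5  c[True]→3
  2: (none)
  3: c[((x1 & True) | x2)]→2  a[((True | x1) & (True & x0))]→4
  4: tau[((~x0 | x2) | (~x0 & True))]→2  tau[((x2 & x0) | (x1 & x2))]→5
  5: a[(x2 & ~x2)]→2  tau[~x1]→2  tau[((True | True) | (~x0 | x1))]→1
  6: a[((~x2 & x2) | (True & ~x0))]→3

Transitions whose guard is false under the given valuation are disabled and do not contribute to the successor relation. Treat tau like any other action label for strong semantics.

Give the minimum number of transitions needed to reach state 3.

Answer: 4

Trace:
Breadth-first toward 3:
  Layer 0: {0}
  Layer 1: {4}
  Layer 2: {2,5}
  Layer 3: {1}
  Layer 4: {3}
depth(3)=4, e.g. tau·tau·tau·c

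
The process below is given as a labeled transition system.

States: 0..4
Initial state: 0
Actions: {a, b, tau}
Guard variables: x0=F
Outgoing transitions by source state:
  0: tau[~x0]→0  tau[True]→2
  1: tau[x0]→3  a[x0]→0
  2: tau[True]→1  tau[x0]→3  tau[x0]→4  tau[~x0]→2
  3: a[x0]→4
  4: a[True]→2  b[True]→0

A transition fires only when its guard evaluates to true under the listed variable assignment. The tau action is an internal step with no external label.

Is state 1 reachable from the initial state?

Answer: REACHABLE

Analysis:
6 transition(s) survive guard evaluation.
L0 = {0}
L1 = {2}  cumulative {0,2}
L2 = {1}  cumulative {0,1,2}
Reach set: {0,1,2}
Path to 1: tau·tau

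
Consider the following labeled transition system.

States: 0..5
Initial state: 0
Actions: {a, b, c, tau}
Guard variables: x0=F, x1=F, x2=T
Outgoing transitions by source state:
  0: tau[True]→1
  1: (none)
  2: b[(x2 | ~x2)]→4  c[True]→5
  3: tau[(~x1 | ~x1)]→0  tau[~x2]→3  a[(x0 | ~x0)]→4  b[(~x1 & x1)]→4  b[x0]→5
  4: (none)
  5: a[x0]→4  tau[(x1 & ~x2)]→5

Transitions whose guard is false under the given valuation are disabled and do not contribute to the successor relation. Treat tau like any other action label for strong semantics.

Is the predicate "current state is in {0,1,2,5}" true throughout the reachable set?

Answer: INVARIANT HOLDS

Analysis:
Allowed set {0,1,2,5}
Reach set: {0,1}
  0: safe
  1: safe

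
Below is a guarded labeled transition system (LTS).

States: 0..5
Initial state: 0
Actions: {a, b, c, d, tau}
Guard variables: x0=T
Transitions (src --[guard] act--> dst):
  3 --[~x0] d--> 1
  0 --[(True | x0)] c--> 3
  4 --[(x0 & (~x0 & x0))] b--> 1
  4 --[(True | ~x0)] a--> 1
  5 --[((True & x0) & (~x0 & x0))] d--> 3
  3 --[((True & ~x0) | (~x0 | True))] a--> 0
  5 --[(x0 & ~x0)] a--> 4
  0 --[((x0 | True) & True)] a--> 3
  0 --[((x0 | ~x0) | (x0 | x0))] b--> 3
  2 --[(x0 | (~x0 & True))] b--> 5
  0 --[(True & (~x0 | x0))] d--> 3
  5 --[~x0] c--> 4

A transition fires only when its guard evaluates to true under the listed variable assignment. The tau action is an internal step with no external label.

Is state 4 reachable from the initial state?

Answer: UNREACHABLE

Working:
After dropping false guards: 7 live edges.
Layer 0: {0}
Layer 1: {3}  total {0,3}
Reachable = {0,3}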